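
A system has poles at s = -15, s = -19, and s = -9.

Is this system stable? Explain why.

All poles are in the left half-plane. System is stable.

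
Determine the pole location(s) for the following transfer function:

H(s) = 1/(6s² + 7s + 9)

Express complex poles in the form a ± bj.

Discriminant = 7² - 4×6×9 = 49 - 216 = -167 < 0, so the poles are a complex conjugate pair s = (-7 ± j√167)/(2×6). Real part = -7/(2×6) = -7/12 ≈ -0.5833; imaginary part = ±√167/(2×6) ≈ 1.0769. Poles: s = -0.5833 ± 1.0769j.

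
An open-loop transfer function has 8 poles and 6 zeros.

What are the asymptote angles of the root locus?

n - m = 8 - 6 = 2. Angles: θk = (2k + 1)·180°/2 = 90°, 270°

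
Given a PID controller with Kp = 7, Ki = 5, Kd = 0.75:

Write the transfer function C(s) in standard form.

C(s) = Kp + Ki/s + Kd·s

Substituting values: C(s) = 7 + 5/s + 0.75s = (0.75s² + 7s + 5)/s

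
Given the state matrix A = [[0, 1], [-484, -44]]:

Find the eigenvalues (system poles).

det(A - λI) = λ² - (-44)λ + 484 = (λ - (-22))(λ - (-22)). Eigenvalues: -22, -22.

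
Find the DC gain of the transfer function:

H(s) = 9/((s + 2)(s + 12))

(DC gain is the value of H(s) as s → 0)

DC gain = H(0) = 9/(2 × 12) = 9/24 = 0.375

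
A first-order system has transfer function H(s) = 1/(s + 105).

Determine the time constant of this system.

For H(s) = 1/(s + 1/τ), the pole is at -1/τ = -105, so τ = 1/105 = 0.0095 s.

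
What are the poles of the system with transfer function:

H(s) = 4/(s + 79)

Pole is where denominator = 0: s + 79 = 0, so s = -79.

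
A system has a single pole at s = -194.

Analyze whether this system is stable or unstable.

Pole at s = -194 is in the left half-plane. Stable.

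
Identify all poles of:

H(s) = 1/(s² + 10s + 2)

Discriminant = 10² - 4×1×2 = 100 - 8 = 92 > 0, so two distinct real poles. Using quadratic formula: s = (-10 ± √92)/(2×1) = (-10 ± √92)/2, with √92 ≈ 9.5917. s₁ ≈ -0.2042, s₂ ≈ -9.7958. Poles: s₁ = -0.2042, s₂ = -9.7958.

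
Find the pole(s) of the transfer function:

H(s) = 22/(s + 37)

Pole is where denominator = 0: s + 37 = 0, so s = -37.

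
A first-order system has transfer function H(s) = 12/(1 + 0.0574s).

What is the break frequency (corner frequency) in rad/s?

Corner frequency = 1/τ = 1/0.0574 = 17.422 rad/s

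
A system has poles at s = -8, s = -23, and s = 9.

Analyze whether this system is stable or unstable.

Pole(s) at s = 9 are not in the left half-plane. System is unstable.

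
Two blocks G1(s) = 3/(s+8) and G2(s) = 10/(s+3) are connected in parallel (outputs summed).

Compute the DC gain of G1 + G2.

Parallel: G_eq = G1 + G2. DC gain = G1(0) + G2(0) = 3/8 + 10/3 = 0.375 + 3.3333 = 3.7083.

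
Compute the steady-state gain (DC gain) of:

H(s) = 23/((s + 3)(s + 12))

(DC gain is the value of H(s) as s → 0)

DC gain = H(0) = 23/(3 × 12) = 23/36 = 0.6389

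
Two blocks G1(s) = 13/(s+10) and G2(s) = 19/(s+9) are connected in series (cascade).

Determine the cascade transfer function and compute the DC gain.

Series: multiply transfer functions. G_eq = 13/(s+10) × 19/(s+9) = 247/((s+10)(s+9)). DC gain = 247/(10×9) = 2.7444.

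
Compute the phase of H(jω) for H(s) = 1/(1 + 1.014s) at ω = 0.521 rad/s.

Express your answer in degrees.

Phase = -arctan(ωτ) = -arctan(0.521 × 1.014) = -27.8°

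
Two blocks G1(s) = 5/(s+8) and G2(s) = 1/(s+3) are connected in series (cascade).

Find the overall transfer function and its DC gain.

Series: multiply transfer functions. G_eq = 5/(s+8) × 1/(s+3) = 5/((s+8)(s+3)). DC gain = 5/(8×3) = 0.2083.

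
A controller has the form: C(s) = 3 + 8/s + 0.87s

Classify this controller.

This is a Proportional-Integral-Derivative (PID) controller.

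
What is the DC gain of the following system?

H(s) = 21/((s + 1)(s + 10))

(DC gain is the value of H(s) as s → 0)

DC gain = H(0) = 21/(1 × 10) = 21/10 = 2.1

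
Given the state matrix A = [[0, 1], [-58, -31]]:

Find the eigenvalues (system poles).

det(A - λI) = λ² - (-31)λ + 58 = (λ - (-2))(λ - (-29)). Eigenvalues: -2, -29.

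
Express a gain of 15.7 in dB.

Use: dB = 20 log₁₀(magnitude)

dB = 20 log₁₀(15.7) = 23.9 dB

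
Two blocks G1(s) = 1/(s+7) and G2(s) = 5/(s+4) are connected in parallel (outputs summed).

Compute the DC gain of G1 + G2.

Parallel: G_eq = G1 + G2. DC gain = G1(0) + G2(0) = 1/7 + 5/4 = 0.1429 + 1.25 = 1.3929.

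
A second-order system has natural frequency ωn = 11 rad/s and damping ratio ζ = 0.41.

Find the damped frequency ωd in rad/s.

ωd = ωn√(1 - ζ²) = 11√(1 - 0.41²) = 10.03 rad/s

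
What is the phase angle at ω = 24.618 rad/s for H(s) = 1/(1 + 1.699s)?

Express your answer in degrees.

Phase = -arctan(ωτ) = -arctan(24.618 × 1.699) = -88.6°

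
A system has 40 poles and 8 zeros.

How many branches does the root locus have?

Root locus has n branches where n = number of poles = 40.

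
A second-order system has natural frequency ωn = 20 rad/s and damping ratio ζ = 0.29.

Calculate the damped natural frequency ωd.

ωd = ωn√(1 - ζ²) = 20√(1 - 0.29²) = 19.14 rad/s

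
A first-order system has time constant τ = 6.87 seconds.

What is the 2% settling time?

For first-order system, 2% settling time ≈ 4τ = 4 × 6.87 = 27.48 s.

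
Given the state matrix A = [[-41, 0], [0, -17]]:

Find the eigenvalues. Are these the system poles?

For diagonal matrix, eigenvalues are diagonal entries: λ₁ = -41, λ₂ = -17. Eigenvalues of A = system poles.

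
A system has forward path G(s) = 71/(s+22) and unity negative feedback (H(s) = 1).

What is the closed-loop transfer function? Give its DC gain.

T(s) = G/(1+GH) = [71/(s+22)] / [1 + 71/(s+22)] = 71/(s+22+71) = 71/(s+93). DC gain = 71/93 = 0.7634.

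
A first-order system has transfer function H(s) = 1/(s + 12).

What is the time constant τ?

For H(s) = 1/(s + 1/τ), the pole is at -1/τ = -12, so τ = 1/12 = 0.0833 s.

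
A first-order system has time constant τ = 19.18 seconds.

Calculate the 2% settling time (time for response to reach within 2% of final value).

For first-order system, 2% settling time ≈ 4τ = 4 × 19.18 = 76.72 s.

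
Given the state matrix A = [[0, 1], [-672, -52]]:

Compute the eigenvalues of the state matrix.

det(A - λI) = λ² - (-52)λ + 672 = (λ - (-24))(λ - (-28)). Eigenvalues: -24, -28.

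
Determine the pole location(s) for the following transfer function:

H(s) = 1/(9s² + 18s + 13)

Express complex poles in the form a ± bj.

Discriminant = 18² - 4×9×13 = 324 - 468 = -144 < 0, so the poles are a complex conjugate pair s = (-18 ± j√144)/(2×9). Real part = -18/(2×9) = -18/18 = -1; imaginary part = ±√144/(2×9) = 12/18 ≈ 0.6667. Poles: s = -1 ± 0.6667j.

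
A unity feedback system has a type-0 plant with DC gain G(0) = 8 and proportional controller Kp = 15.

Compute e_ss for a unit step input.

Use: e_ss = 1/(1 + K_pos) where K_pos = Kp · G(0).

K_pos = Kp · G(0) = 15 × 8 = 120. e_ss = 1/(1 + 120) = 0.0083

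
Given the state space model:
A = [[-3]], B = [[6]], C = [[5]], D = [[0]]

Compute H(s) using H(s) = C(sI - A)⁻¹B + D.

(sI - A)⁻¹ = 1/(s + 3). H(s) = 5 × 6/(s + 3) + 0 = 30/(s + 3).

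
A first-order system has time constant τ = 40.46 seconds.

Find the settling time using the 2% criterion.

For first-order system, 2% settling time ≈ 4τ = 4 × 40.46 = 161.84 s.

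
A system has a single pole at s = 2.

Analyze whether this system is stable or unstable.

Pole at s = 2 is in the right half-plane. Unstable.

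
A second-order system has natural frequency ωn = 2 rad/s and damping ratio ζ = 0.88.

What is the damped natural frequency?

ωd = ωn√(1 - ζ²) = 2√(1 - 0.88²) = 0.95 rad/s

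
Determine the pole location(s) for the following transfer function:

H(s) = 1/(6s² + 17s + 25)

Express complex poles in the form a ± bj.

Discriminant = 17² - 4×6×25 = 289 - 600 = -311 < 0, so the poles are a complex conjugate pair s = (-17 ± j√311)/(2×6). Real part = -17/(2×6) = -17/12 ≈ -1.4167; imaginary part = ±√311/(2×6) ≈ 1.4696. Poles: s = -1.4167 ± 1.4696j.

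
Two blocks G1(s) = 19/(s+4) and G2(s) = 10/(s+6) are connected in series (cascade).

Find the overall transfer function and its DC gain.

Series: multiply transfer functions. G_eq = 19/(s+4) × 10/(s+6) = 190/((s+4)(s+6)). DC gain = 190/(4×6) = 7.9167.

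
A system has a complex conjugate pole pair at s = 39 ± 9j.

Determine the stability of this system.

Real part of poles is 39 (> 0, right half-plane). Unstable.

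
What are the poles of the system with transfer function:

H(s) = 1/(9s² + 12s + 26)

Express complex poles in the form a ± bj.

Discriminant = 12² - 4×9×26 = 144 - 936 = -792 < 0, so the poles are a complex conjugate pair s = (-12 ± j√792)/(2×9). Real part = -12/(2×9) = -12/18 ≈ -0.6667; imaginary part = ±√792/(2×9) ≈ 1.5635. Poles: s = -0.6667 ± 1.5635j.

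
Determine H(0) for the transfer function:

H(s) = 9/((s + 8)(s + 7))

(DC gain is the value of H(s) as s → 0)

DC gain = H(0) = 9/(8 × 7) = 9/56 = 0.1607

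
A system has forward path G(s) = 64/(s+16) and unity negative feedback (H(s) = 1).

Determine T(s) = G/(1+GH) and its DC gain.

T(s) = G/(1+GH) = [64/(s+16)] / [1 + 64/(s+16)] = 64/(s+16+64) = 64/(s+80). DC gain = 64/80 = 0.8.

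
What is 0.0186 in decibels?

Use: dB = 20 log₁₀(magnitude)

dB = 20 log₁₀(0.0186) = -34.6 dB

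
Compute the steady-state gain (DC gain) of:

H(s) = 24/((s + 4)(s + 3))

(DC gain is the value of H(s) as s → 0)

DC gain = H(0) = 24/(4 × 3) = 24/12 = 2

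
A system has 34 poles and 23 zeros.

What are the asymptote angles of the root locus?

n - m = 34 - 23 = 11. Angles: θk = (2k + 1)·180°/11 = 16.36°, 49.09°, 81.82°, 114.55°, 147.27°, 180°, 212.73°, 245.45°, 278.18°, 310.91°, 343.64°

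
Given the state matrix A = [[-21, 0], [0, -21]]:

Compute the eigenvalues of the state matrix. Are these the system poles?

For diagonal matrix, eigenvalues are diagonal entries: λ₁ = -21, λ₂ = -21. Eigenvalues of A = system poles.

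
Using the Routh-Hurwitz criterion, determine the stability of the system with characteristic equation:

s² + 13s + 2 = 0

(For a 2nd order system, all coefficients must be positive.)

Coefficients: 1, 13, 2. All positive, so system is stable.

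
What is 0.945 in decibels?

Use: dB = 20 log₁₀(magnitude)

dB = 20 log₁₀(0.945) = -0.5 dB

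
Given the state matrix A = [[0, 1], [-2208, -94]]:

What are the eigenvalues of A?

det(A - λI) = λ² - (-94)λ + 2208 = (λ - (-48))(λ - (-46)). Eigenvalues: -48, -46.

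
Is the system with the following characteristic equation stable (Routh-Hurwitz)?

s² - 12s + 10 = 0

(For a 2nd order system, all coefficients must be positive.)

Coefficients: 1, -12, 10. b=-12 not positive, so system is unstable.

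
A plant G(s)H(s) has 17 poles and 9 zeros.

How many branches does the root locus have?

Root locus has n branches where n = number of poles = 17.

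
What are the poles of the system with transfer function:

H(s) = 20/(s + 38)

Pole is where denominator = 0: s + 38 = 0, so s = -38.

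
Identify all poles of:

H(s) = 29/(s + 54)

Pole is where denominator = 0: s + 54 = 0, so s = -54.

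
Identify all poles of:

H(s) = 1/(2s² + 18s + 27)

Discriminant = 18² - 4×2×27 = 324 - 216 = 108 > 0, so two distinct real poles. Using quadratic formula: s = (-18 ± √108)/(2×2) = (-18 ± √108)/4, with √108 ≈ 10.3923. s₁ ≈ -1.9019, s₂ ≈ -7.0981. Poles: s₁ = -1.9019, s₂ = -7.0981.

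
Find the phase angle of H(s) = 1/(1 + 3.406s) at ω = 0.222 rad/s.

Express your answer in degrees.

Phase = -arctan(ωτ) = -arctan(0.222 × 3.406) = -37.1°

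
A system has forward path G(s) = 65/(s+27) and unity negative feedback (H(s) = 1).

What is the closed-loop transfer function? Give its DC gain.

T(s) = G/(1+GH) = [65/(s+27)] / [1 + 65/(s+27)] = 65/(s+27+65) = 65/(s+92). DC gain = 65/92 = 0.7065.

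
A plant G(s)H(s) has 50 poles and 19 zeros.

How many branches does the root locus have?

Root locus has n branches where n = number of poles = 50.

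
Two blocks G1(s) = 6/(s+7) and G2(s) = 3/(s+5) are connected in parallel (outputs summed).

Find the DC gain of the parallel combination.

Parallel: G_eq = G1 + G2. DC gain = G1(0) + G2(0) = 6/7 + 3/5 = 0.8571 + 0.6 = 1.4571.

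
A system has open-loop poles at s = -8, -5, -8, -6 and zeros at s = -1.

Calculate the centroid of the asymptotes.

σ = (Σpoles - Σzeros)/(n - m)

σ = (Σpoles - Σzeros)/(n - m) = (-27 - (-1))/(4 - 1) = -26/3 = -8.67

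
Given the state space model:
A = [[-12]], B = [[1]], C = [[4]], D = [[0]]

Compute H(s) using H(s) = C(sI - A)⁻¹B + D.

(sI - A)⁻¹ = 1/(s + 12). H(s) = 4 × 1/(s + 12) + 0 = 4/(s + 12).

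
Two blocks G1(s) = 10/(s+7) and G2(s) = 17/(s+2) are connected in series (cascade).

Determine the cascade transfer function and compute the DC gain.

Series: multiply transfer functions. G_eq = 10/(s+7) × 17/(s+2) = 170/((s+7)(s+2)). DC gain = 170/(7×2) = 12.1429.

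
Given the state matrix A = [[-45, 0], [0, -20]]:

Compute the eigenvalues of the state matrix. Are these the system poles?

For diagonal matrix, eigenvalues are diagonal entries: λ₁ = -45, λ₂ = -20. Eigenvalues of A = system poles.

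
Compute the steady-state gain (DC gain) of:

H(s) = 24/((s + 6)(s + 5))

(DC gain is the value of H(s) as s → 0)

DC gain = H(0) = 24/(6 × 5) = 24/30 = 0.8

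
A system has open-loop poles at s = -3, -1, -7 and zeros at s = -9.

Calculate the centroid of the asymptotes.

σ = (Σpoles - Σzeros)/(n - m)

σ = (Σpoles - Σzeros)/(n - m) = (-11 - (-9))/(3 - 1) = -2/2 = -1.0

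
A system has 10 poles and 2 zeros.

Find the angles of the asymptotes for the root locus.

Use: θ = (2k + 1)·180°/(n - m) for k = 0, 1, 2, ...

n - m = 10 - 2 = 8. Angles: θk = (2k + 1)·180°/8 = 22.5°, 67.5°, 112.5°, 157.5°, 202.5°, 247.5°, 292.5°, 337.5°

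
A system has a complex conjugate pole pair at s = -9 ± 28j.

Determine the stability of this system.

Real part of poles is -9 (< 0, left half-plane). Stable.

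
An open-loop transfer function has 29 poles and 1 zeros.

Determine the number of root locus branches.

Root locus has n branches where n = number of poles = 29.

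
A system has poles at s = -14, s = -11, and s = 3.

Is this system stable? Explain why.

Pole(s) at s = 3 are not in the left half-plane. System is unstable.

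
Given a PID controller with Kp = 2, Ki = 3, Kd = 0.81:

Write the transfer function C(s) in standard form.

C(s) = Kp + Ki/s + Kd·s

Substituting values: C(s) = 2 + 3/s + 0.81s = (0.81s² + 2s + 3)/s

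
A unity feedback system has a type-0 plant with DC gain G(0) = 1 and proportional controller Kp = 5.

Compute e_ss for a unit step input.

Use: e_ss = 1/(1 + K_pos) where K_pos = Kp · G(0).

K_pos = Kp · G(0) = 5 × 1 = 5. e_ss = 1/(1 + 5) = 0.1667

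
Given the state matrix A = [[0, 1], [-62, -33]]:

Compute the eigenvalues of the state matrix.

det(A - λI) = λ² - (-33)λ + 62 = (λ - (-31))(λ - (-2)). Eigenvalues: -31, -2.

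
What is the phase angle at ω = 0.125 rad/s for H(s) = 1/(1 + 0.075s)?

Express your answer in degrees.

Phase = -arctan(ωτ) = -arctan(0.125 × 0.075) = -0.5°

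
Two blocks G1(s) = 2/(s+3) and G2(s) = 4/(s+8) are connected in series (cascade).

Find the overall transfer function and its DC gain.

Series: multiply transfer functions. G_eq = 2/(s+3) × 4/(s+8) = 8/((s+3)(s+8)). DC gain = 8/(3×8) = 0.3333.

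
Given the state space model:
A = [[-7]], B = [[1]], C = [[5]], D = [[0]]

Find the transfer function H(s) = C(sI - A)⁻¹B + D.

(sI - A)⁻¹ = 1/(s + 7). H(s) = 5 × 1/(s + 7) + 0 = 5/(s + 7).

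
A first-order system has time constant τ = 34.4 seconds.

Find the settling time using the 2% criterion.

For first-order system, 2% settling time ≈ 4τ = 4 × 34.4 = 137.6 s.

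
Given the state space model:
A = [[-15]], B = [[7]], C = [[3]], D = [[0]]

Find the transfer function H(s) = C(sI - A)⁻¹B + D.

(sI - A)⁻¹ = 1/(s + 15). H(s) = 3 × 7/(s + 15) + 0 = 21/(s + 15).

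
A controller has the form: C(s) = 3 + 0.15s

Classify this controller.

This is a Proportional-Derivative (PD) controller.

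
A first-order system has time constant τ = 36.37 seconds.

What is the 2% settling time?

For first-order system, 2% settling time ≈ 4τ = 4 × 36.37 = 145.48 s.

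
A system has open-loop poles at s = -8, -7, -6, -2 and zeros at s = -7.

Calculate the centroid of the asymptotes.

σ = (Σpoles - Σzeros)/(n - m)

σ = (Σpoles - Σzeros)/(n - m) = (-23 - (-7))/(4 - 1) = -16/3 = -5.33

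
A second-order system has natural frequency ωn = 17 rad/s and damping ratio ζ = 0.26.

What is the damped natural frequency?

ωd = ωn√(1 - ζ²) = 17√(1 - 0.26²) = 16.42 rad/s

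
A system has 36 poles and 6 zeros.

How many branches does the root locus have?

Root locus has n branches where n = number of poles = 36.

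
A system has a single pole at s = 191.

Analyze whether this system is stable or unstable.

Pole at s = 191 is in the right half-plane. Unstable.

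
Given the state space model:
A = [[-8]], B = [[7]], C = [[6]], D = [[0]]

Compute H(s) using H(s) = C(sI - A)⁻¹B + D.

(sI - A)⁻¹ = 1/(s + 8). H(s) = 6 × 7/(s + 8) + 0 = 42/(s + 8).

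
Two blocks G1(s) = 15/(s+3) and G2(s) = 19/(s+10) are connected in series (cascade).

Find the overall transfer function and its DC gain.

Series: multiply transfer functions. G_eq = 15/(s+3) × 19/(s+10) = 285/((s+3)(s+10)). DC gain = 285/(3×10) = 9.5.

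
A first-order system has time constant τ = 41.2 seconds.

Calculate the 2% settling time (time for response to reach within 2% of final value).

For first-order system, 2% settling time ≈ 4τ = 4 × 41.2 = 164.8 s.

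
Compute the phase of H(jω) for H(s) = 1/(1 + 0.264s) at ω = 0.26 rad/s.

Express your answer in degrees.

Phase = -arctan(ωτ) = -arctan(0.26 × 0.264) = -3.9°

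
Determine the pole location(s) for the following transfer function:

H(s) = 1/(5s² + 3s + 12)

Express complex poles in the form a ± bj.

Discriminant = 3² - 4×5×12 = 9 - 240 = -231 < 0, so the poles are a complex conjugate pair s = (-3 ± j√231)/(2×5). Real part = -3/(2×5) = -3/10 = -0.3; imaginary part = ±√231/(2×5) ≈ 1.5199. Poles: s = -0.3 ± 1.5199j.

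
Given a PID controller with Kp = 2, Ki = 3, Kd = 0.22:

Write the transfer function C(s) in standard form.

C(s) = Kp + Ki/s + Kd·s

Substituting values: C(s) = 2 + 3/s + 0.22s = (0.22s² + 2s + 3)/s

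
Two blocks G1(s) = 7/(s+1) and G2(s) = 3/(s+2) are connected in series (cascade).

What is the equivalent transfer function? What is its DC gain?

Series: multiply transfer functions. G_eq = 7/(s+1) × 3/(s+2) = 21/((s+1)(s+2)). DC gain = 21/(1×2) = 10.5.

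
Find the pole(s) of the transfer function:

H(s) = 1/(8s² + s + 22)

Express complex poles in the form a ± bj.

Discriminant = 1² - 4×8×22 = 1 - 704 = -703 < 0, so the poles are a complex conjugate pair s = (-1 ± j√703)/(2×8). Real part = -1/(2×8) = -1/16 = -0.0625; imaginary part = ±√703/(2×8) ≈ 1.6571. Poles: s = -0.0625 ± 1.6571j.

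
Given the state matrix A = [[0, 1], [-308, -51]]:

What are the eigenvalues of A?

det(A - λI) = λ² - (-51)λ + 308 = (λ - (-7))(λ - (-44)). Eigenvalues: -7, -44.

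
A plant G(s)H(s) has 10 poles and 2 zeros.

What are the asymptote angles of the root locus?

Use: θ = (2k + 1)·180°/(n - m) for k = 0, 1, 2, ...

n - m = 10 - 2 = 8. Angles: θk = (2k + 1)·180°/8 = 22.5°, 67.5°, 112.5°, 157.5°, 202.5°, 247.5°, 292.5°, 337.5°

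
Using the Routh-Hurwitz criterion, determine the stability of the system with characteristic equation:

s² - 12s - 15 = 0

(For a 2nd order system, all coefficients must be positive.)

Coefficients: 1, -12, -15. b=-12, c=-15 not positive, so system is unstable.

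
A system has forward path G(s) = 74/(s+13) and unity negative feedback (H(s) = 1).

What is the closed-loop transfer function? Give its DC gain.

T(s) = G/(1+GH) = [74/(s+13)] / [1 + 74/(s+13)] = 74/(s+13+74) = 74/(s+87). DC gain = 74/87 = 0.8506.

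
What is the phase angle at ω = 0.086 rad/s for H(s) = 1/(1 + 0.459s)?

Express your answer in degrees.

Phase = -arctan(ωτ) = -arctan(0.086 × 0.459) = -2.3°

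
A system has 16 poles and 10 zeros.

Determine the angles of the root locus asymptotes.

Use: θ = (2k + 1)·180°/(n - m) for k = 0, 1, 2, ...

n - m = 16 - 10 = 6. Angles: θk = (2k + 1)·180°/6 = 30°, 90°, 150°, 210°, 270°, 330°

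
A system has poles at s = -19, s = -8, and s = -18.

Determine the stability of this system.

All poles are in the left half-plane. System is stable.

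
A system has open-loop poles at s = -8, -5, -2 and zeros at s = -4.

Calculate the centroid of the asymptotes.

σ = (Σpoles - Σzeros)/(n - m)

σ = (Σpoles - Σzeros)/(n - m) = (-15 - (-4))/(3 - 1) = -11/2 = -5.5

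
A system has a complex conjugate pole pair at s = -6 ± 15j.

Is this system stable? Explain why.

Real part of poles is -6 (< 0, left half-plane). Stable.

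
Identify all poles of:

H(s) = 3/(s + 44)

Pole is where denominator = 0: s + 44 = 0, so s = -44.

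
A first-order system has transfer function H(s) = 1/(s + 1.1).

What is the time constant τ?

For H(s) = 1/(s + 1/τ), the pole is at -1/τ = -1.1, so τ = 1/1.1 = 0.9091 s.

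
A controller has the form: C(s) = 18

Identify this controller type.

This is a Proportional (P) controller.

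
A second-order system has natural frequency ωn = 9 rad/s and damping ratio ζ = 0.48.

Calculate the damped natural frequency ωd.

ωd = ωn√(1 - ζ²) = 9√(1 - 0.48²) = 7.9 rad/s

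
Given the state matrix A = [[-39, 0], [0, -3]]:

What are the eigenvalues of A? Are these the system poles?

For diagonal matrix, eigenvalues are diagonal entries: λ₁ = -39, λ₂ = -3. Eigenvalues of A = system poles.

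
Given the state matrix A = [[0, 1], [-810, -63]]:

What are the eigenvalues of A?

det(A - λI) = λ² - (-63)λ + 810 = (λ - (-45))(λ - (-18)). Eigenvalues: -45, -18.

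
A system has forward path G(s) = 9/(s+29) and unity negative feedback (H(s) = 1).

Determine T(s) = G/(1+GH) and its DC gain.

T(s) = G/(1+GH) = [9/(s+29)] / [1 + 9/(s+29)] = 9/(s+29+9) = 9/(s+38). DC gain = 9/38 = 0.2368.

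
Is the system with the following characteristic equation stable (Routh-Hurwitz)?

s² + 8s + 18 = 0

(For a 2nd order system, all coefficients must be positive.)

Coefficients: 1, 8, 18. All positive, so system is stable.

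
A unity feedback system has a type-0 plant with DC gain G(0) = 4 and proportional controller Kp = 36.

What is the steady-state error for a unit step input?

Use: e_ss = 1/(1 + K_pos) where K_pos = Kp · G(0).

K_pos = Kp · G(0) = 36 × 4 = 144. e_ss = 1/(1 + 144) = 0.0069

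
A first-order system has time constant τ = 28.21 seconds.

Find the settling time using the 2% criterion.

For first-order system, 2% settling time ≈ 4τ = 4 × 28.21 = 112.84 s.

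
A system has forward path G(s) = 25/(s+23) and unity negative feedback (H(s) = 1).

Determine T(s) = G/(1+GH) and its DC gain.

T(s) = G/(1+GH) = [25/(s+23)] / [1 + 25/(s+23)] = 25/(s+23+25) = 25/(s+48). DC gain = 25/48 = 0.5208.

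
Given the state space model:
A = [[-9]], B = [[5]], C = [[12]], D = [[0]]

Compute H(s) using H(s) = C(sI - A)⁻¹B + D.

(sI - A)⁻¹ = 1/(s + 9). H(s) = 12 × 5/(s + 9) + 0 = 60/(s + 9).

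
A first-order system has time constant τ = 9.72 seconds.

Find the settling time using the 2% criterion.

For first-order system, 2% settling time ≈ 4τ = 4 × 9.72 = 38.88 s.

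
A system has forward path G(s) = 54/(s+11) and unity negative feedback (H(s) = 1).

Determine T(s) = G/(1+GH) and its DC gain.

T(s) = G/(1+GH) = [54/(s+11)] / [1 + 54/(s+11)] = 54/(s+11+54) = 54/(s+65). DC gain = 54/65 = 0.8308.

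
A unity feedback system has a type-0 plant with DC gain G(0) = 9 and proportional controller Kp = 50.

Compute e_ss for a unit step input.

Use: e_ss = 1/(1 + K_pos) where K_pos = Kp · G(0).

K_pos = Kp · G(0) = 50 × 9 = 450. e_ss = 1/(1 + 450) = 0.0022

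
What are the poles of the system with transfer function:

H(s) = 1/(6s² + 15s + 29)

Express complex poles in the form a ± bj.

Discriminant = 15² - 4×6×29 = 225 - 696 = -471 < 0, so the poles are a complex conjugate pair s = (-15 ± j√471)/(2×6). Real part = -15/(2×6) = -15/12 = -1.25; imaginary part = ±√471/(2×6) ≈ 1.8085. Poles: s = -1.25 ± 1.8085j.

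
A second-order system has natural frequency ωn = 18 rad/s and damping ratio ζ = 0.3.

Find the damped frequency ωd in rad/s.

ωd = ωn√(1 - ζ²) = 18√(1 - 0.3²) = 17.17 rad/s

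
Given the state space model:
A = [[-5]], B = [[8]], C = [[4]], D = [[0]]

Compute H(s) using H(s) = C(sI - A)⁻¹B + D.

(sI - A)⁻¹ = 1/(s + 5). H(s) = 4 × 8/(s + 5) + 0 = 32/(s + 5).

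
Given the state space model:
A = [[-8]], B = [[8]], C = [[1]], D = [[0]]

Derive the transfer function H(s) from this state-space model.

(sI - A)⁻¹ = 1/(s + 8). H(s) = 1 × 8/(s + 8) + 0 = 8/(s + 8).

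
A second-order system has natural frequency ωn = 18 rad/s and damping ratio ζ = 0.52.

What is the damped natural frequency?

ωd = ωn√(1 - ζ²) = 18√(1 - 0.52²) = 15.37 rad/s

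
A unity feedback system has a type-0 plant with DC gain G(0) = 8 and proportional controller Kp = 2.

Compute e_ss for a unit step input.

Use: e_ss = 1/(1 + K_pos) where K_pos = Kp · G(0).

K_pos = Kp · G(0) = 2 × 8 = 16. e_ss = 1/(1 + 16) = 0.0588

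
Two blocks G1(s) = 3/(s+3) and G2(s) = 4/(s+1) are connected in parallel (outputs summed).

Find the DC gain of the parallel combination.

Parallel: G_eq = G1 + G2. DC gain = G1(0) + G2(0) = 3/3 + 4/1 = 1 + 4 = 5.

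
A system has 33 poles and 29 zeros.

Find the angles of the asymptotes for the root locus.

n - m = 33 - 29 = 4. Angles: θk = (2k + 1)·180°/4 = 45°, 135°, 225°, 315°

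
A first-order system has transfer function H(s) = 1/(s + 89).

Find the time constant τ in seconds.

For H(s) = 1/(s + 1/τ), the pole is at -1/τ = -89, so τ = 1/89 = 0.0112 s.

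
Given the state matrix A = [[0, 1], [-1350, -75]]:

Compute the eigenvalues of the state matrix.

det(A - λI) = λ² - (-75)λ + 1350 = (λ - (-45))(λ - (-30)). Eigenvalues: -45, -30.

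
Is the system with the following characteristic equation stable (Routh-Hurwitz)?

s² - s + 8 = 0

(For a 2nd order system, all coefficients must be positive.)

Coefficients: 1, -1, 8. b=-1 not positive, so system is unstable.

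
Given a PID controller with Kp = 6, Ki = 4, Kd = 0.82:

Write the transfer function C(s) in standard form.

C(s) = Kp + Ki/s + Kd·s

Substituting values: C(s) = 6 + 4/s + 0.82s = (0.82s² + 6s + 4)/s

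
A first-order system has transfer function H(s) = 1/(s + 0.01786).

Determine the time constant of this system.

For H(s) = 1/(s + 1/τ), the pole is at -1/τ = -0.01786, so τ = 1/0.01786 = 55.99 s.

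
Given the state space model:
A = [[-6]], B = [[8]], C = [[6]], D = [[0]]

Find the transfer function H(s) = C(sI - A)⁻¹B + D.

(sI - A)⁻¹ = 1/(s + 6). H(s) = 6 × 8/(s + 6) + 0 = 48/(s + 6).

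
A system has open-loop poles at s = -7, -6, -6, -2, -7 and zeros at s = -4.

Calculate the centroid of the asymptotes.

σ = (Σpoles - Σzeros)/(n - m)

σ = (Σpoles - Σzeros)/(n - m) = (-28 - (-4))/(5 - 1) = -24/4 = -6.0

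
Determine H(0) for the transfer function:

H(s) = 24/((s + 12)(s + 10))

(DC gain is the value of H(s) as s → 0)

DC gain = H(0) = 24/(12 × 10) = 24/120 = 0.2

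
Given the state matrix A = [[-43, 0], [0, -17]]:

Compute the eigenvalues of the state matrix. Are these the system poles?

For diagonal matrix, eigenvalues are diagonal entries: λ₁ = -43, λ₂ = -17. Eigenvalues of A = system poles.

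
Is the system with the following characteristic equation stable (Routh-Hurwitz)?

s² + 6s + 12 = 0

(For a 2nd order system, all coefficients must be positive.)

Coefficients: 1, 6, 12. All positive, so system is stable.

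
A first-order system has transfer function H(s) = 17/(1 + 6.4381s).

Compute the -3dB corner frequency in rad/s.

Corner frequency = 1/τ = 1/6.4381 = 0.155 rad/s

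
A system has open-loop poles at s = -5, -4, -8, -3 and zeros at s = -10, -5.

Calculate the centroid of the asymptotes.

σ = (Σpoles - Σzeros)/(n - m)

σ = (Σpoles - Σzeros)/(n - m) = (-20 - (-15))/(4 - 2) = -5/2 = -2.5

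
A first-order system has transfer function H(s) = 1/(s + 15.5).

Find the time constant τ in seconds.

For H(s) = 1/(s + 1/τ), the pole is at -1/τ = -15.5, so τ = 1/15.5 = 0.0645 s.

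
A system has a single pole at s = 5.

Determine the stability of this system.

Pole at s = 5 is in the right half-plane. Unstable.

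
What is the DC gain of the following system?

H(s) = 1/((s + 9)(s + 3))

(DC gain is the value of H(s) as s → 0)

DC gain = H(0) = 1/(9 × 3) = 1/27 = 0.0370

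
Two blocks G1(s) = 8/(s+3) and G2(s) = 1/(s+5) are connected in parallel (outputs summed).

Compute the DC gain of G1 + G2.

Parallel: G_eq = G1 + G2. DC gain = G1(0) + G2(0) = 8/3 + 1/5 = 2.6667 + 0.2 = 2.8667.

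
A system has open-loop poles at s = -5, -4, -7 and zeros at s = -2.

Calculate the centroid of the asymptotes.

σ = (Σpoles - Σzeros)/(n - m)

σ = (Σpoles - Σzeros)/(n - m) = (-16 - (-2))/(3 - 1) = -14/2 = -7.0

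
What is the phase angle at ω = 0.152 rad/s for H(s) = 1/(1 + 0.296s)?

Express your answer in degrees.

Phase = -arctan(ωτ) = -arctan(0.152 × 0.296) = -2.6°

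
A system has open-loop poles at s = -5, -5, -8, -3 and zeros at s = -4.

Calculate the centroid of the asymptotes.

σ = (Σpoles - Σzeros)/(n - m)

σ = (Σpoles - Σzeros)/(n - m) = (-21 - (-4))/(4 - 1) = -17/3 = -5.67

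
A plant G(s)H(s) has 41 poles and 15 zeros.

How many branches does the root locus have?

Root locus has n branches where n = number of poles = 41.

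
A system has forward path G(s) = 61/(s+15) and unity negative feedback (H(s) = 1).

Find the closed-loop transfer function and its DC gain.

T(s) = G/(1+GH) = [61/(s+15)] / [1 + 61/(s+15)] = 61/(s+15+61) = 61/(s+76). DC gain = 61/76 = 0.8026.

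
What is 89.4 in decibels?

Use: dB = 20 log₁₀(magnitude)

dB = 20 log₁₀(89.4) = 39.0 dB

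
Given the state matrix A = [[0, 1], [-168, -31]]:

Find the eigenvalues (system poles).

det(A - λI) = λ² - (-31)λ + 168 = (λ - (-7))(λ - (-24)). Eigenvalues: -7, -24.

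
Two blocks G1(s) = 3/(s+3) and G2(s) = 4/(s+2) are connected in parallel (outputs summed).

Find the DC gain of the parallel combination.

Parallel: G_eq = G1 + G2. DC gain = G1(0) + G2(0) = 3/3 + 4/2 = 1 + 2 = 3.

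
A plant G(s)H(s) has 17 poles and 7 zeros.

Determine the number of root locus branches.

Root locus has n branches where n = number of poles = 17.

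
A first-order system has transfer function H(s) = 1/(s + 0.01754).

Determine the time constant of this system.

For H(s) = 1/(s + 1/τ), the pole is at -1/τ = -0.01754, so τ = 1/0.01754 = 57.01 s.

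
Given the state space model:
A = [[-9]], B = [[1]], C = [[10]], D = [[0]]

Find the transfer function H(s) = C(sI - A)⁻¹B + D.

(sI - A)⁻¹ = 1/(s + 9). H(s) = 10 × 1/(s + 9) + 0 = 10/(s + 9).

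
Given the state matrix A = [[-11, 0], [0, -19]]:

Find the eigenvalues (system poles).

For diagonal matrix, eigenvalues are diagonal entries: λ₁ = -11, λ₂ = -19.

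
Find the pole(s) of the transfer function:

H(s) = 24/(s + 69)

Pole is where denominator = 0: s + 69 = 0, so s = -69.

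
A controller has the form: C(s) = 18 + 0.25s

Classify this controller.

This is a Proportional-Derivative (PD) controller.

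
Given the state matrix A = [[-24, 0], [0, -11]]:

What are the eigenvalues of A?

For diagonal matrix, eigenvalues are diagonal entries: λ₁ = -24, λ₂ = -11.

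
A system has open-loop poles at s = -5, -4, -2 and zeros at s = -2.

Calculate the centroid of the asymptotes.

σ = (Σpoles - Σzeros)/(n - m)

σ = (Σpoles - Σzeros)/(n - m) = (-11 - (-2))/(3 - 1) = -9/2 = -4.5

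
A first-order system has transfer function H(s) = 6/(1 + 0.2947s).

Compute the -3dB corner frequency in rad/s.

Corner frequency = 1/τ = 1/0.2947 = 3.393 rad/s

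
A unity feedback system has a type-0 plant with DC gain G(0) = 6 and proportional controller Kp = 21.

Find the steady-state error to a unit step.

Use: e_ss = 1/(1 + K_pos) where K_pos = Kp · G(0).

K_pos = Kp · G(0) = 21 × 6 = 126. e_ss = 1/(1 + 126) = 0.0079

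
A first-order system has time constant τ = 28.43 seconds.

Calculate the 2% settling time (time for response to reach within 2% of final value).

For first-order system, 2% settling time ≈ 4τ = 4 × 28.43 = 113.72 s.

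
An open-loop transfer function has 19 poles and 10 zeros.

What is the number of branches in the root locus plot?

Root locus has n branches where n = number of poles = 19.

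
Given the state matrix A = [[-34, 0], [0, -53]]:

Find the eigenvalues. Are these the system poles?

For diagonal matrix, eigenvalues are diagonal entries: λ₁ = -34, λ₂ = -53. Eigenvalues of A = system poles.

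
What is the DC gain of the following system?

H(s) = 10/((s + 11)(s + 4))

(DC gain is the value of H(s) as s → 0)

DC gain = H(0) = 10/(11 × 4) = 10/44 = 0.2273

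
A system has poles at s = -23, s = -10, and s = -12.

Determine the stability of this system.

All poles are in the left half-plane. System is stable.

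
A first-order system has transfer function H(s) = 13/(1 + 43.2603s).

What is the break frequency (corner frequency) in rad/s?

Corner frequency = 1/τ = 1/43.2603 = 0.023 rad/s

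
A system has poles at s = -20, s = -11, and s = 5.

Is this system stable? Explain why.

Pole(s) at s = 5 are not in the left half-plane. System is unstable.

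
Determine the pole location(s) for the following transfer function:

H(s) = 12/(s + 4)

Pole is where denominator = 0: s + 4 = 0, so s = -4.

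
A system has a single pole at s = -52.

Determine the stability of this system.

Pole at s = -52 is in the left half-plane. Stable.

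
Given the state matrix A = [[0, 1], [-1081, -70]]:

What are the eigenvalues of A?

det(A - λI) = λ² - (-70)λ + 1081 = (λ - (-23))(λ - (-47)). Eigenvalues: -23, -47.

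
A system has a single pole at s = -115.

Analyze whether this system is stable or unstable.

Pole at s = -115 is in the left half-plane. Stable.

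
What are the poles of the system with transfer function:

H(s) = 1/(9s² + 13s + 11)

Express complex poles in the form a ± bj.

Discriminant = 13² - 4×9×11 = 169 - 396 = -227 < 0, so the poles are a complex conjugate pair s = (-13 ± j√227)/(2×9). Real part = -13/(2×9) = -13/18 ≈ -0.7222; imaginary part = ±√227/(2×9) ≈ 0.8370. Poles: s = -0.7222 ± 0.8370j.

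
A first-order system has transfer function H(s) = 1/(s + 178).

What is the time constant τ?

For H(s) = 1/(s + 1/τ), the pole is at -1/τ = -178, so τ = 1/178 = 0.0056 s.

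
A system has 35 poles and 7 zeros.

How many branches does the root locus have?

Root locus has n branches where n = number of poles = 35.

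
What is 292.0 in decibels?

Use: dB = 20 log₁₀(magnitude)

dB = 20 log₁₀(292.0) = 49.3 dB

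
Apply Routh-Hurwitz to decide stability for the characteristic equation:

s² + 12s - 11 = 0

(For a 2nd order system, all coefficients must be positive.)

Coefficients: 1, 12, -11. c=-11 not positive, so system is unstable.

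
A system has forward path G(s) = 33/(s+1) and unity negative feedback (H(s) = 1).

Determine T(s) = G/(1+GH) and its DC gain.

T(s) = G/(1+GH) = [33/(s+1)] / [1 + 33/(s+1)] = 33/(s+1+33) = 33/(s+34). DC gain = 33/34 = 0.9706.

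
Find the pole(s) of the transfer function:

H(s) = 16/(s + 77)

Pole is where denominator = 0: s + 77 = 0, so s = -77.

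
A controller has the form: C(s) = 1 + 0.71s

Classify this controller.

This is a Proportional-Derivative (PD) controller.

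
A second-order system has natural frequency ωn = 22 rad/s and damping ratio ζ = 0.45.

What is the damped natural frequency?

ωd = ωn√(1 - ζ²) = 22√(1 - 0.45²) = 19.65 rad/s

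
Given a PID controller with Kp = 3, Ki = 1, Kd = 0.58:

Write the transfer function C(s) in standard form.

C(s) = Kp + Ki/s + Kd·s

Substituting values: C(s) = 3 + 1/s + 0.58s = (0.58s² + 3s + 1)/s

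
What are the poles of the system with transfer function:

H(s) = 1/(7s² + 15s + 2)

Discriminant = 15² - 4×7×2 = 225 - 56 = 169 > 0, so two distinct real poles. Using quadratic formula: s = (-15 ± √169)/(2×7) = (-15 ± √169)/14, with √169 = 13. s₁ = -2/14 ≈ -0.1429, s₂ = -28/14 = -2. Poles: s₁ = -0.1429, s₂ = -2.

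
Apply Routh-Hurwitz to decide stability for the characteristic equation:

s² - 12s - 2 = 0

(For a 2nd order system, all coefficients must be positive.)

Coefficients: 1, -12, -2. b=-12, c=-2 not positive, so system is unstable.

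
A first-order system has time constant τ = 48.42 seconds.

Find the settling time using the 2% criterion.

For first-order system, 2% settling time ≈ 4τ = 4 × 48.42 = 193.68 s.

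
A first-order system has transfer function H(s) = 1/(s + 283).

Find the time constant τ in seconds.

For H(s) = 1/(s + 1/τ), the pole is at -1/τ = -283, so τ = 1/283 = 0.0035 s.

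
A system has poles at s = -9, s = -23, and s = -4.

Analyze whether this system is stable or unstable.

All poles are in the left half-plane. System is stable.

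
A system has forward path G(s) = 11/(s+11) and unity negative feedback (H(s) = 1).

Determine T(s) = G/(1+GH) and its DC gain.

T(s) = G/(1+GH) = [11/(s+11)] / [1 + 11/(s+11)] = 11/(s+11+11) = 11/(s+22). DC gain = 11/22 = 0.5.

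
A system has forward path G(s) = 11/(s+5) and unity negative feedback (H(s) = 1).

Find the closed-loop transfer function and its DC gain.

T(s) = G/(1+GH) = [11/(s+5)] / [1 + 11/(s+5)] = 11/(s+5+11) = 11/(s+16). DC gain = 11/16 = 0.6875.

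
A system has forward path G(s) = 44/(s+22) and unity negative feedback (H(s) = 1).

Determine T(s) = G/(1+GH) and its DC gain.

T(s) = G/(1+GH) = [44/(s+22)] / [1 + 44/(s+22)] = 44/(s+22+44) = 44/(s+66). DC gain = 44/66 = 0.6667.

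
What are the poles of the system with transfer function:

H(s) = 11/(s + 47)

Pole is where denominator = 0: s + 47 = 0, so s = -47.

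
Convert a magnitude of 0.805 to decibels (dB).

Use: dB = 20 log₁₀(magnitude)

dB = 20 log₁₀(0.805) = -1.9 dB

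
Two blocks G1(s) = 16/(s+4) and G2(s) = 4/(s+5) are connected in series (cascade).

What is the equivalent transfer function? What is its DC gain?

Series: multiply transfer functions. G_eq = 16/(s+4) × 4/(s+5) = 64/((s+4)(s+5)). DC gain = 64/(4×5) = 3.2.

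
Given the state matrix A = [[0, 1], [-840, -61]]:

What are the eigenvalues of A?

det(A - λI) = λ² - (-61)λ + 840 = (λ - (-21))(λ - (-40)). Eigenvalues: -21, -40.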